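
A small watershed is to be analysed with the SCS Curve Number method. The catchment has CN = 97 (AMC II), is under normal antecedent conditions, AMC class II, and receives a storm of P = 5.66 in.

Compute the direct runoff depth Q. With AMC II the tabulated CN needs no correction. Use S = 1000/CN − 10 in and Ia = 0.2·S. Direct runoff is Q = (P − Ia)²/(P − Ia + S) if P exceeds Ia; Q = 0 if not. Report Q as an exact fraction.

Q = 737176801/138957350 in ≈ 5.305 in

CN(II) = 97; AMC II needs no correction.
S = 1000/97 − 10 = 30/97 in ≈ 0.309 in
Ia = 0.2S: 0.2·0.309 = 0.062 in (exactly 6/97)
Excess rainfall: 5.660 − 0.062 = 5.598 in; P > Ia so Q > 0
Runoff Q = (P−Ia)²/(P−Ia+S) = (5.598)²/(5.598+0.309) = 737176801/138957350 ≈ 5.305 in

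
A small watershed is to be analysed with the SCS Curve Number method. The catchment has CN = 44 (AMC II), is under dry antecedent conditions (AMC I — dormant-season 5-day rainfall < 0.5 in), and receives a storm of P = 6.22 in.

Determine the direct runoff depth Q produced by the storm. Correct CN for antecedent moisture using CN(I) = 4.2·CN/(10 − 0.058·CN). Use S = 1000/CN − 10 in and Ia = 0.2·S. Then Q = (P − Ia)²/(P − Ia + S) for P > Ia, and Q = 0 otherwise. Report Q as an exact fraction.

CN(I) from CN(II)=44: (4.2·44)/(10 − 0.058·44) = 3300/133 ≈ 24.812
Max retention: S = 1000/(3300/133) − 10 = 1000/33 in (≈ 30.303 in)
Initial abstraction Ia = S/5 = (1000/33)/5 = 200/33 ≈ 6.061 in
Excess rainfall: 6.220 − 6.061 = 0.159 in; P > Ia so Q > 0
Q: (263/1650)² ÷ (50263/1650) = 69169/82933950 in (≈ 0.001 in)

Q = 69169/82933950 in ≈ 0.001 in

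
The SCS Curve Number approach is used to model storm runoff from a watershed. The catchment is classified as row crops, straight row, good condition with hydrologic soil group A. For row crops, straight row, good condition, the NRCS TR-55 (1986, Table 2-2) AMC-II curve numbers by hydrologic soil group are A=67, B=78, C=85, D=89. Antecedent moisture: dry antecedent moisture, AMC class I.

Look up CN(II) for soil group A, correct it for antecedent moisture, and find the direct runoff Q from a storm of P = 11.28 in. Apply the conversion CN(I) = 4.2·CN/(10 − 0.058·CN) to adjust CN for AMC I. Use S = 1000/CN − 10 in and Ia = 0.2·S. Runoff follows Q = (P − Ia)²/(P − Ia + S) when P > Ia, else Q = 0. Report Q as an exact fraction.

Q = 5487119282/1420237525 in ≈ 3.864 in

NRCS table: row crops, straight row, good condition, soil group A → CN(II) = 67
Adjust CN=67 to AMC I: 4.2·67/(10 − 0.058·67) → (1407/5) ÷ (3057/500) = 46900/1019 ≈ 46.026
Max retention: S = 1000/(46900/1019) − 10 = 5500/469 in (≈ 11.727 in)
Initial abstraction Ia = S/5 = (5500/469)/5 = 1100/469 ≈ 2.345 in
Since P=11.280 > Ia=2.345: effective rainfall P−Ia = 104758/11725 in
Runoff Q = (P−Ia)²/(P−Ia+S) = (8.935)²/(8.935+11.727) = 5487119282/1420237525 ≈ 3.864 in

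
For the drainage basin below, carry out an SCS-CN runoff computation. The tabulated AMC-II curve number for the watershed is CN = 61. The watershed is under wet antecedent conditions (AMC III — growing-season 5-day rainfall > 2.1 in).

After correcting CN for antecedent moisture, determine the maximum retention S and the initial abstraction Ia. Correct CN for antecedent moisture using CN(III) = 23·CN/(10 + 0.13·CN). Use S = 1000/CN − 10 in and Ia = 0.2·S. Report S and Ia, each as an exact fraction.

S = 3900/1403 in ≈ 2.780 in; Ia = 780/1403 in ≈ 0.556 in

Wet (AMC III): CN(III) = 23·61/(10 + 0.13·61) = 1403/(1793/100) = 140300/1793 ≈ 78.249
Retention S: 1000/CN − 10 with CN=78.249 → S = 3900/1403 ≈ 2.780 in
Initial abstraction Ia = S/5 = (3900/1403)/5 = 780/1403 ≈ 0.556 in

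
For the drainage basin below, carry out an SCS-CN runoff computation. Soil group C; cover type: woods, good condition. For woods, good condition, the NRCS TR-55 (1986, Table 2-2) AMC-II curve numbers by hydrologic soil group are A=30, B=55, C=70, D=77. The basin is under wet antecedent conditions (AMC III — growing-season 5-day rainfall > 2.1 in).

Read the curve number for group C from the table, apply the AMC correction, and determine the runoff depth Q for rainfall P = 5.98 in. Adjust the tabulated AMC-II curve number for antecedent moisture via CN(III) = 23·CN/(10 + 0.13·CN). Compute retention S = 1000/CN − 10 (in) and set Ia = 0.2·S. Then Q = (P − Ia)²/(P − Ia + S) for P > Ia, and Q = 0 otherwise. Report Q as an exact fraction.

NRCS table: woods, good condition, soil group C → CN(II) = 70
CN(III) from CN(II)=70: (23·70)/(10 + 0.13·70) = 16100/191 ≈ 84.293
Max retention: S = 1000/(16100/191) − 10 = 300/161 in (≈ 1.863 in)
Initial abstraction Ia = S/5 = (300/161)/5 = 60/161 ≈ 0.373 in
P − Ia = 5.980 − 0.373 = 45139/8050 ≈ 5.607 in (> 0, runoff occurs)
Q = (45139/8050)²/((45139/8050) + 300/161) = (2037529321/64802500)/(60139/8050) = 2037529321/484118950 in ≈ 4.209 in

Q = 2037529321/484118950 in ≈ 4.209 in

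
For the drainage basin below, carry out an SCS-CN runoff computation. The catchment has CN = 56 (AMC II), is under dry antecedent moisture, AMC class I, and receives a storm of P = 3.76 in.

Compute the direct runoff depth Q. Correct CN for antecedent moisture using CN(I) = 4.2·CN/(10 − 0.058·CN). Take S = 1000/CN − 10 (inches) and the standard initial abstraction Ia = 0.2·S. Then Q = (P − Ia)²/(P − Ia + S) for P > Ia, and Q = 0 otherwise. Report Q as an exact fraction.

Q = 2312/126453075 in ≈ 0.000 in

Adjust CN=56 to AMC I: 4.2·56/(10 − 0.058·56) → (1176/5) ÷ (844/125) = 7350/211 ≈ 34.834
Max retention: S = 1000/(7350/211) − 10 = 2750/147 in (≈ 18.707 in)
Ia = 0.2·(2750/147) = 550/147 in ≈ 3.741 in
P − Ia = 3.760 − 3.741 = 68/3675 ≈ 0.019 in (> 0, runoff occurs)
Q: (68/3675)² ÷ (68818/3675) = 2312/126453075 in (≈ 0.000 in)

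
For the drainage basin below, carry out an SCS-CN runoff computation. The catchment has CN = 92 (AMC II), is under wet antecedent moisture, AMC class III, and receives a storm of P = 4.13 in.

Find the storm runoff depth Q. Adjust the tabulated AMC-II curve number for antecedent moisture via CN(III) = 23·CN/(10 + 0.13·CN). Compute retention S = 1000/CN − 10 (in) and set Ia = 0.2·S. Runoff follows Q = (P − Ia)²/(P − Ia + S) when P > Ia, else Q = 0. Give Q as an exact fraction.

Q = 46000383529/12403833300 in ≈ 3.709 in

Adjust CN=92 to AMC III: 23·92/(10 + 0.13·92) → 2116 ÷ (549/25) = 52900/549 ≈ 96.357
Max retention: S = 1000/(52900/549) − 10 = 200/529 in (≈ 0.378 in)
Initial abstraction Ia = S/5 = (200/529)/5 = 40/529 ≈ 0.076 in
P − Ia = 4.130 − 0.076 = 214477/52900 ≈ 4.054 in (> 0, runoff occurs)
Q: (214477/52900)² ÷ (234477/52900) = 46000383529/12403833300 in (≈ 3.709 in)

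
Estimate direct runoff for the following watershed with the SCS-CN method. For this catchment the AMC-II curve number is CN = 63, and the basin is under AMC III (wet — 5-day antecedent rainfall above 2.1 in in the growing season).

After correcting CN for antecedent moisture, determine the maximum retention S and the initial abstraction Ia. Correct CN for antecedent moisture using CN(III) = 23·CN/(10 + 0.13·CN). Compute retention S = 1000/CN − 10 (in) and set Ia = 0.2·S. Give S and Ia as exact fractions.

S = 3700/1449 in ≈ 2.553 in; Ia = 740/1449 in ≈ 0.511 in

CN(III) from CN(II)=63: (23·63)/(10 + 0.13·63) = 144900/1819 ≈ 79.659
Retention S: 1000/CN − 10 with CN=79.659 → S = 3700/1449 ≈ 2.553 in
Ia = 0.2·(3700/1449) = 740/1449 in ≈ 0.511 in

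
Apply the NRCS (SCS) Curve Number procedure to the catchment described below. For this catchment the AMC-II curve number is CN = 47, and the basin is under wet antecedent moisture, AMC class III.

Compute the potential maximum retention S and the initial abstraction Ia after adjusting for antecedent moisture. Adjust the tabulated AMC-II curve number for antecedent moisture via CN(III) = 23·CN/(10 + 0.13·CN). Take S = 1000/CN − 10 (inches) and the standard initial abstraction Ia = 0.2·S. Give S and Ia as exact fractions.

Wet (AMC III): CN(III) = 23·47/(10 + 0.13·47) = 1081/(1611/100) = 108100/1611 ≈ 67.101
Max retention: S = 1000/(108100/1611) − 10 = 5300/1081 in (≈ 4.903 in)
Ia = 0.2·(5300/1081) = 1060/1081 in ≈ 0.981 in

S = 5300/1081 in ≈ 4.903 in; Ia = 1060/1081 in ≈ 0.981 in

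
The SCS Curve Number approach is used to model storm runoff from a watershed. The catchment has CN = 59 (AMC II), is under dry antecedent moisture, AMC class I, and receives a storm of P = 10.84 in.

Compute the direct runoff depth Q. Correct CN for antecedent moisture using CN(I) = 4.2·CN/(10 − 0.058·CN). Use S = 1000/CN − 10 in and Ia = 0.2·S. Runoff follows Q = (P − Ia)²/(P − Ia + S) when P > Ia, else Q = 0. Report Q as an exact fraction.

CN(I) from CN(II)=59: (4.2·59)/(10 − 0.058·59) = 123900/3289 ≈ 37.671
Retention S: 1000/CN − 10 with CN=37.671 → S = 20500/1239 ≈ 16.546 in
Initial abstraction Ia = S/5 = (20500/1239)/5 = 4100/1239 ≈ 3.309 in
P − Ia = 10.840 − 3.309 = 233269/30975 ≈ 7.531 in (> 0, runoff occurs)
Runoff Q = (P−Ia)²/(P−Ia+S) = (7.531)²/(7.531+16.546) = 54414426361/23100194775 ≈ 2.356 in

Q = 54414426361/23100194775 in ≈ 2.356 in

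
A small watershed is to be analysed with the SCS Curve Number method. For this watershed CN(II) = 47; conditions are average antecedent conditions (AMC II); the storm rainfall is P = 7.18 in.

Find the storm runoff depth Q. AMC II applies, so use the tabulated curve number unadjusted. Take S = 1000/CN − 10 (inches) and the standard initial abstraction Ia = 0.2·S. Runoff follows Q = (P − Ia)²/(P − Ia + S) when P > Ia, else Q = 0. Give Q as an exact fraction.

Q = 133934329/89471550 in ≈ 1.497 in

AMC II — tabulated CN = 47 applies directly.
Max retention: S = 1000/47 − 10 = 530/47 in (≈ 11.277 in)
Ia = 0.2·(530/47) = 106/47 in ≈ 2.255 in
Excess rainfall: 7.180 − 2.255 = 4.925 in; P > Ia so Q > 0
Q: (11573/2350)² ÷ (38073/2350) = 133934329/89471550 in (≈ 1.497 in)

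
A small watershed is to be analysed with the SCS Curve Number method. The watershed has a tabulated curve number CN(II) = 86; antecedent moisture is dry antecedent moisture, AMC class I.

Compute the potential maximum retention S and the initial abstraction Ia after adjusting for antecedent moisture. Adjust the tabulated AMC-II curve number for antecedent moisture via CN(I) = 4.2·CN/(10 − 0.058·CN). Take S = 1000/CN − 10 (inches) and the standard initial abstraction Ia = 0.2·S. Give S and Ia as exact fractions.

S = 500/129 in ≈ 3.876 in; Ia = 100/129 in ≈ 0.775 in

CN(I) from CN(II)=86: (4.2·86)/(10 − 0.058·86) = 12900/179 ≈ 72.067
Retention S: 1000/CN − 10 with CN=72.067 → S = 500/129 ≈ 3.876 in
Initial abstraction Ia = S/5 = (500/129)/5 = 100/129 ≈ 0.775 in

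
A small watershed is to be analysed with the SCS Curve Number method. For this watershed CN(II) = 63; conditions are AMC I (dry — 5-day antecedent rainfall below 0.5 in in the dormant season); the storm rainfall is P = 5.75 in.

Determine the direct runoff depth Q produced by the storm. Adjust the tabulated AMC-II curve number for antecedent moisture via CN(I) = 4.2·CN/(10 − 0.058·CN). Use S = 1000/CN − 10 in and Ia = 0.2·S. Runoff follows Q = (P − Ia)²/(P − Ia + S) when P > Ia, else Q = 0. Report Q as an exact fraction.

CN(I) from CN(II)=63: (4.2·63)/(10 − 0.058·63) = 132300/3173 ≈ 41.696
Max retention: S = 1000/(132300/3173) − 10 = 18500/1323 in (≈ 13.983 in)
Ia = 0.2S: 0.2·13.983 = 2.797 in (exactly 3700/1323)
P − Ia = 5.750 − 2.797 = 15629/5292 ≈ 2.953 in (> 0, runoff occurs)
Runoff Q = (P−Ia)²/(P−Ia+S) = (2.953)²/(2.953+13.983) = 244265641/474316668 ≈ 0.515 in

Q = 244265641/474316668 in ≈ 0.515 in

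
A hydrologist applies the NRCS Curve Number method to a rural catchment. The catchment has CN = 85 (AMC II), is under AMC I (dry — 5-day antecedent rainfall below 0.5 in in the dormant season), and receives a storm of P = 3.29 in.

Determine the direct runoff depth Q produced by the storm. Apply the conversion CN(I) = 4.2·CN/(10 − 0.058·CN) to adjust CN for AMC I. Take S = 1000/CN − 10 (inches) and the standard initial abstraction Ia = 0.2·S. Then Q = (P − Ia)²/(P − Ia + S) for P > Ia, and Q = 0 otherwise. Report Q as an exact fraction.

CN(I) from CN(II)=85: (4.2·85)/(10 − 0.058·85) = 11900/169 ≈ 70.414
S = 1000/(11900/169) − 10 = 500/119 in ≈ 4.202 in
Initial abstraction Ia = S/5 = (500/119)/5 = 100/119 ≈ 0.840 in
P − Ia = 3.290 − 0.840 = 29151/11900 ≈ 2.450 in (> 0, runoff occurs)
Runoff Q = (P−Ia)²/(P−Ia+S) = (2.450)²/(2.450+4.202) = 849780801/941896900 ≈ 0.902 in

Q = 849780801/941896900 in ≈ 0.902 in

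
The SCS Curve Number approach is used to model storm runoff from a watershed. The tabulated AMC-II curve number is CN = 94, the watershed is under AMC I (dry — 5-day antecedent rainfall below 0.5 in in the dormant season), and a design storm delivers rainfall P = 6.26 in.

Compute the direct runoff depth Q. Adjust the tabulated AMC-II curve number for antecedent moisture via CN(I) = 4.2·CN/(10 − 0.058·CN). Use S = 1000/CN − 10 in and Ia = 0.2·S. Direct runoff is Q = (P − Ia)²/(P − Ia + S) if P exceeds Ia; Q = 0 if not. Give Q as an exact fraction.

Q = 9599492529/2022971650 in ≈ 4.745 in

Dry (AMC I): CN(I) = 4.2·94/(10 − 0.058·94) = (1974/5)/(1137/250) = 32900/379 ≈ 86.807
Retention S: 1000/CN − 10 with CN=86.807 → S = 500/329 ≈ 1.520 in
Ia = 0.2·(500/329) = 100/329 in ≈ 0.304 in
P − Ia = 6.260 − 0.304 = 97977/16450 ≈ 5.956 in (> 0, runoff occurs)
Q = (97977/16450)²/((97977/16450) + 500/329) = (9599492529/270602500)/(122977/16450) = 9599492529/2022971650 in ≈ 4.745 in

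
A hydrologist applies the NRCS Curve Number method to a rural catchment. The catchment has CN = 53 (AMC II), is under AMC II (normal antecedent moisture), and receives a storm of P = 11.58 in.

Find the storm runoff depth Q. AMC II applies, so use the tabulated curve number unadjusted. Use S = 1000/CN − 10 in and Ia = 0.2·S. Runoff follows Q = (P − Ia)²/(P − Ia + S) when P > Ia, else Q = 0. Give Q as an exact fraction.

Average conditions: CN = 53 (no AMC adjustment).
Max retention: S = 1000/53 − 10 = 470/53 in (≈ 8.868 in)
Ia = 0.2·(470/53) = 94/53 in ≈ 1.774 in
P − Ia = 11.580 − 1.774 = 25987/2650 ≈ 9.806 in (> 0, runoff occurs)
Runoff Q = (P−Ia)²/(P−Ia+S) = (9.806)²/(9.806+8.868) = 675324169/131140550 ≈ 5.150 in

Q = 675324169/131140550 in ≈ 5.150 in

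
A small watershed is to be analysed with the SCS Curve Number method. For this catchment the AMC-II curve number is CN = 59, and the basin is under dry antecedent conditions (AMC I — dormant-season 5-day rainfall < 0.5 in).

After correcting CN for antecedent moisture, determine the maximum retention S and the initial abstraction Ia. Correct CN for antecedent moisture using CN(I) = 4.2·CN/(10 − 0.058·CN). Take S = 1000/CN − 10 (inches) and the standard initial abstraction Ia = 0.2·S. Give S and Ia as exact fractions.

Adjust CN=59 to AMC I: 4.2·59/(10 − 0.058·59) → (1239/5) ÷ (3289/500) = 123900/3289 ≈ 37.671
S = 1000/(123900/3289) − 10 = 20500/1239 in ≈ 16.546 in
Ia = 0.2·(20500/1239) = 4100/1239 in ≈ 3.309 in

S = 20500/1239 in ≈ 16.546 in; Ia = 4100/1239 in ≈ 3.309 in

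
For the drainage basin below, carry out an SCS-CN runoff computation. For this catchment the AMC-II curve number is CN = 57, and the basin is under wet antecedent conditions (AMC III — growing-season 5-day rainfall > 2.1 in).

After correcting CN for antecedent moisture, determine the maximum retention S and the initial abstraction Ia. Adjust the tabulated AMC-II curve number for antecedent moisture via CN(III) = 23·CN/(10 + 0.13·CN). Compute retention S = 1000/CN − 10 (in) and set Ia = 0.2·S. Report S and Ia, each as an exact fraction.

Wet (AMC III): CN(III) = 23·57/(10 + 0.13·57) = 1311/(1741/100) = 131100/1741 ≈ 75.302
Max retention: S = 1000/(131100/1741) − 10 = 4300/1311 in (≈ 3.280 in)
Ia = 0.2·(4300/1311) = 860/1311 in ≈ 0.656 in

S = 4300/1311 in ≈ 3.280 in; Ia = 860/1311 in ≈ 0.656 in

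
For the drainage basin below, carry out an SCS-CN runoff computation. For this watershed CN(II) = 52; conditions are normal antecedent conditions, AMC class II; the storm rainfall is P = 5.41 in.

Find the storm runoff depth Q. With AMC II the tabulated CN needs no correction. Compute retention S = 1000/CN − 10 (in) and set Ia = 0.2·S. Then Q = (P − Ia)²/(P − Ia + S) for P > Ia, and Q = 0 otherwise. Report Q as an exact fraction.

Q = 21464689/21622900 in ≈ 0.993 in

Average conditions: CN = 52 (no AMC adjustment).
Max retention: S = 1000/52 − 10 = 120/13 in (≈ 9.231 in)
Ia = 0.2·(120/13) = 24/13 in ≈ 1.846 in
Excess rainfall: 5.410 − 1.846 = 3.564 in; P > Ia so Q > 0
Q: (4633/1300)² ÷ (16633/1300) = 21464689/21622900 in (≈ 0.993 in)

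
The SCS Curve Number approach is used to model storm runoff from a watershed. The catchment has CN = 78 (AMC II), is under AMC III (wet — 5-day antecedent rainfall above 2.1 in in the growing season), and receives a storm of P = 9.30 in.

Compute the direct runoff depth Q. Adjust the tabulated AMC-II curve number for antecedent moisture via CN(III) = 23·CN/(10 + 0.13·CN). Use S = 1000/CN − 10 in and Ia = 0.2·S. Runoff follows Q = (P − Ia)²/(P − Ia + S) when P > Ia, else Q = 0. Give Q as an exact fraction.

Wet (AMC III): CN(III) = 23·78/(10 + 0.13·78) = 1794/(1007/50) = 89700/1007 ≈ 89.076
Max retention: S = 1000/(89700/1007) − 10 = 1100/897 in (≈ 1.226 in)
Ia = 0.2·(1100/897) = 220/897 in ≈ 0.245 in
P − Ia = 9.300 − 0.245 = 81221/8970 ≈ 9.055 in (> 0, runoff occurs)
Runoff Q = (P−Ia)²/(P−Ia+S) = (9.055)²/(9.055+1.226) = 6596850841/827222370 ≈ 7.975 in

Q = 6596850841/827222370 in ≈ 7.975 in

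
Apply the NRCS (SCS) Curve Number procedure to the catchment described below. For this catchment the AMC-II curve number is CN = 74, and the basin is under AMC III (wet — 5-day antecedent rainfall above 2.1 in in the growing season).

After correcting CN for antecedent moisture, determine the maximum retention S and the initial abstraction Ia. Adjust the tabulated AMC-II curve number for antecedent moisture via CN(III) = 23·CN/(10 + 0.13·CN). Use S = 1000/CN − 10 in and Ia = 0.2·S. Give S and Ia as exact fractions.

S = 1300/851 in ≈ 1.528 in; Ia = 260/851 in ≈ 0.306 in

Adjust CN=74 to AMC III: 23·74/(10 + 0.13·74) → 1702 ÷ (981/50) = 85100/981 ≈ 86.748
S = 1000/(85100/981) − 10 = 1300/851 in ≈ 1.528 in
Ia = 0.2S: 0.2·1.528 = 0.306 in (exactly 260/851)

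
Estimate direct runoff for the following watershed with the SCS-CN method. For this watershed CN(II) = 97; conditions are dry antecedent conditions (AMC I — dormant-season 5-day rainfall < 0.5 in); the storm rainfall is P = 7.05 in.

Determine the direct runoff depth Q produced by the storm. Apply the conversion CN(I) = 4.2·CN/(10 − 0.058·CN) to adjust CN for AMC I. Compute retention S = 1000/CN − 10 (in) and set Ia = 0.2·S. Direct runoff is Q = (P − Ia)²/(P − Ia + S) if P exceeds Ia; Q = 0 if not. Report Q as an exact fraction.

Dry (AMC I): CN(I) = 4.2·97/(10 − 0.058·97) = (2037/5)/(2187/500) = 67900/729 ≈ 93.141
Max retention: S = 1000/(67900/729) − 10 = 500/679 in (≈ 0.736 in)
Initial abstraction Ia = S/5 = (500/679)/5 = 100/679 ≈ 0.147 in
P − Ia = 7.050 − 0.147 = 93739/13580 ≈ 6.903 in (> 0, runoff occurs)
Q: (93739/13580)² ÷ (103739/13580) = 8787000121/1408775620 in (≈ 6.237 in)

Q = 8787000121/1408775620 in ≈ 6.237 in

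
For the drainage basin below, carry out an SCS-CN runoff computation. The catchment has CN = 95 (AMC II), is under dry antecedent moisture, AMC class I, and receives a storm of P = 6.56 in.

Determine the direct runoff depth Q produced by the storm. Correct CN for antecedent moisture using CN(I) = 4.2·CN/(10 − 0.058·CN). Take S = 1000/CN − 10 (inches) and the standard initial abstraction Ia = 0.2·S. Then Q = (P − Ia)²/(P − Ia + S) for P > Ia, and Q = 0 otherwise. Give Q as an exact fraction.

Q = 990235024/188118525 in ≈ 5.264 in

Adjust CN=95 to AMC I: 4.2·95/(10 − 0.058·95) → 399 ÷ (449/100) = 39900/449 ≈ 88.864
S = 1000/(39900/449) − 10 = 500/399 in ≈ 1.253 in
Initial abstraction Ia = S/5 = (500/399)/5 = 100/399 ≈ 0.251 in
Excess rainfall: 6.560 − 0.251 = 6.309 in; P > Ia so Q > 0
Q = (62936/9975)²/((62936/9975) + 500/399) = (3960940096/99500625)/(75436/9975) = 990235024/188118525 in ≈ 5.264 in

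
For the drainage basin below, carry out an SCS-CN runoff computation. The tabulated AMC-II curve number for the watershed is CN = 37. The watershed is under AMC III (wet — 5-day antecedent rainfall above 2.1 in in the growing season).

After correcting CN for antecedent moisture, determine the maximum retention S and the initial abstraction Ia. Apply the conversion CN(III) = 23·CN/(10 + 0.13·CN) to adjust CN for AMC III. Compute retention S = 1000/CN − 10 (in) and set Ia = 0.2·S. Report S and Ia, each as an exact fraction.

S = 6300/851 in ≈ 7.403 in; Ia = 1260/851 in ≈ 1.481 in

Adjust CN=37 to AMC III: 23·37/(10 + 0.13·37) → 851 ÷ (1481/100) = 85100/1481 ≈ 57.461
Max retention: S = 1000/(85100/1481) − 10 = 6300/851 in (≈ 7.403 in)
Ia = 0.2·(6300/851) = 1260/851 in ≈ 1.481 in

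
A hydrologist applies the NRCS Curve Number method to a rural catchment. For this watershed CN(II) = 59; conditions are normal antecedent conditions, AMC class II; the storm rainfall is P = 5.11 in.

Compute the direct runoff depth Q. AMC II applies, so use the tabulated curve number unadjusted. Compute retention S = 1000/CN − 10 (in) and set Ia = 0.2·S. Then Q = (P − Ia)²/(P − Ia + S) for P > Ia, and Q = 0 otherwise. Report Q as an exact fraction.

Average conditions: CN = 59 (no AMC adjustment).
Retention S: 1000/CN − 10 with CN=59.000 → S = 410/59 ≈ 6.949 in
Initial abstraction Ia = S/5 = (410/59)/5 = 82/59 ≈ 1.390 in
Excess rainfall: 5.110 − 1.390 = 3.720 in; P > Ia so Q > 0
Q: (21949/5900)² ÷ (62949/5900) = 481758601/371399100 in (≈ 1.297 in)

Q = 481758601/371399100 in ≈ 1.297 in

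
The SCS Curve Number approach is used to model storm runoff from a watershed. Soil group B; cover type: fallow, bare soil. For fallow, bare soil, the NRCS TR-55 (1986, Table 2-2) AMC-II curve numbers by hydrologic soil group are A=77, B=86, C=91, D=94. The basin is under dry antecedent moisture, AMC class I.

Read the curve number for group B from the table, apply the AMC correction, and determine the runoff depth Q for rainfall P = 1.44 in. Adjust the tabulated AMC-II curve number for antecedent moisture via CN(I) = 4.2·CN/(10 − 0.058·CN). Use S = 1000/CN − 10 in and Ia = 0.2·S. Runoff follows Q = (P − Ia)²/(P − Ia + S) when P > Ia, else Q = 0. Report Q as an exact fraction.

NRCS table: fallow, bare soil, soil group B → CN(II) = 86
Adjust CN=86 to AMC I: 4.2·86/(10 − 0.058·86) → (1806/5) ÷ (1253/250) = 12900/179 ≈ 72.067
Retention S: 1000/CN − 10 with CN=72.067 → S = 500/129 ≈ 3.876 in
Initial abstraction Ia = S/5 = (500/129)/5 = 100/129 ≈ 0.775 in
Excess rainfall: 1.440 − 0.775 = 0.665 in; P > Ia so Q > 0
Q: (2144/3225)² ÷ (14644/3225) = 1149184/11806725 in (≈ 0.097 in)

Q = 1149184/11806725 in ≈ 0.097 in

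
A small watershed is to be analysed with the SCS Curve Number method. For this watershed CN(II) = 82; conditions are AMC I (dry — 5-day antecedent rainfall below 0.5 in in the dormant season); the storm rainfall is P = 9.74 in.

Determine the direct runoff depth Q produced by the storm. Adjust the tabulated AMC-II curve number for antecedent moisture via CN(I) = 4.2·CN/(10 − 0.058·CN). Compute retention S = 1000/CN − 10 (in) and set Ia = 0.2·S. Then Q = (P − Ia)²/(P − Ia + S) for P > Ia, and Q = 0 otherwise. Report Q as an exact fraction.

Dry (AMC I): CN(I) = 4.2·82/(10 − 0.058·82) = (1722/5)/(1311/250) = 28700/437 ≈ 65.675
Max retention: S = 1000/(28700/437) − 10 = 1500/287 in (≈ 5.226 in)
Ia = 0.2S: 0.2·5.226 = 1.045 in (exactly 300/287)
Since P=9.740 > Ia=1.045: effective rainfall P−Ia = 124769/14350 in
Q: (124769/14350)² ÷ (199769/14350) = 15567303361/2866685150 in (≈ 5.430 in)

Q = 15567303361/2866685150 in ≈ 5.430 in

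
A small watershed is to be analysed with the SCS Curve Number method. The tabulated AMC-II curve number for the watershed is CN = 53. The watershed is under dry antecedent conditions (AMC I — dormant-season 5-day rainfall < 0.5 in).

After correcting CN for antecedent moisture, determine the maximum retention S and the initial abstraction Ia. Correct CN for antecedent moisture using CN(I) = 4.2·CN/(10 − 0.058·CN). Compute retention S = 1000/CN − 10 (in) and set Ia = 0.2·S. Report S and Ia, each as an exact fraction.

S = 23500/1113 in ≈ 21.114 in; Ia = 4700/1113 in ≈ 4.223 in

CN(I) from CN(II)=53: (4.2·53)/(10 − 0.058·53) = 111300/3463 ≈ 32.140
S = 1000/(111300/3463) − 10 = 23500/1113 in ≈ 21.114 in
Initial abstraction Ia = S/5 = (23500/1113)/5 = 4700/1113 ≈ 4.223 in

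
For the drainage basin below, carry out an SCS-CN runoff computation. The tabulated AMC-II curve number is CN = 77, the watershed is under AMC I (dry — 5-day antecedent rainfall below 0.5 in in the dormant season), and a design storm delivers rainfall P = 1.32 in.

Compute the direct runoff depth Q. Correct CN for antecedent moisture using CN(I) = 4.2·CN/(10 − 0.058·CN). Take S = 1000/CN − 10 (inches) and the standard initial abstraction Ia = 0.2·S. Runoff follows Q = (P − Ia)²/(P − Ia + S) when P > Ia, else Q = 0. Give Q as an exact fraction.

Dry (AMC I): CN(I) = 4.2·77/(10 − 0.058·77) = (1617/5)/(2767/500) = 161700/2767 ≈ 58.439
S = 1000/(161700/2767) − 10 = 11500/1617 in ≈ 7.112 in
Initial abstraction Ia = S/5 = (11500/1617)/5 = 2300/1617 ≈ 1.422 in
P = 1.320 ≤ Ia = 1.422 in: entire storm abstracted, Q = 0.

Q = 0 in ≈ 0.000 in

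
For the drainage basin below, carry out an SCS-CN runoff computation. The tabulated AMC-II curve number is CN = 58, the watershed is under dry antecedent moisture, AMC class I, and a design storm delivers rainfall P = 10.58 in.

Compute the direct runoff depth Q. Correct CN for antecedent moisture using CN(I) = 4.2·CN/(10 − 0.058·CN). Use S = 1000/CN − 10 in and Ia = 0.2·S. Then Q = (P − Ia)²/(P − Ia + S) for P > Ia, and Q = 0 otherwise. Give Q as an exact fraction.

Q = 106936281/51244450 in ≈ 2.087 in

Dry (AMC I): CN(I) = 4.2·58/(10 − 0.058·58) = (1218/5)/(1659/250) = 2900/79 ≈ 36.709
Retention S: 1000/CN − 10 with CN=36.709 → S = 500/29 ≈ 17.241 in
Ia = 0.2S: 0.2·17.241 = 3.448 in (exactly 100/29)
P − Ia = 10.580 − 3.448 = 10341/1450 ≈ 7.132 in (> 0, runoff occurs)
Q = (10341/1450)²/((10341/1450) + 500/29) = (106936281/2102500)/(35341/1450) = 106936281/51244450 in ≈ 2.087 in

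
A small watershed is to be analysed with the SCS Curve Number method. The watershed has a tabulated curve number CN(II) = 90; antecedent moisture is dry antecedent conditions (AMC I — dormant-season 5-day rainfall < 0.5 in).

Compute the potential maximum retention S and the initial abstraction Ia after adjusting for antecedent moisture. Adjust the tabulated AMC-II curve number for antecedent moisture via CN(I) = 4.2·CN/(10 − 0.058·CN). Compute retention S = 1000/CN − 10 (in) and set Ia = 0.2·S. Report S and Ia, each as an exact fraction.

S = 500/189 in ≈ 2.646 in; Ia = 100/189 in ≈ 0.529 in

CN(I) from CN(II)=90: (4.2·90)/(10 − 0.058·90) = 18900/239 ≈ 79.079
Retention S: 1000/CN − 10 with CN=79.079 → S = 500/189 ≈ 2.646 in
Ia = 0.2·(500/189) = 100/189 in ≈ 0.529 in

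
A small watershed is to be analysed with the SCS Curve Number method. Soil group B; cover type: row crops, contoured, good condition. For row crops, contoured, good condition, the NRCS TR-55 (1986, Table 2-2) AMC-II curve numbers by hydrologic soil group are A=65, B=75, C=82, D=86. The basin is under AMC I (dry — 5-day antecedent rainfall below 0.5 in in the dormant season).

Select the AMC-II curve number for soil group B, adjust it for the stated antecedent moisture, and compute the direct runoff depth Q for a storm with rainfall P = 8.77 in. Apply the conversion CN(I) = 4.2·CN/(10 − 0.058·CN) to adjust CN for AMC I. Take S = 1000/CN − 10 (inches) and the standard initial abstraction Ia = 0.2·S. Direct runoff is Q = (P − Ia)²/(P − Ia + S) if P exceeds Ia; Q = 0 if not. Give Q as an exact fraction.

NRCS table: row crops, contoured, good condition, soil group B → CN(II) = 75
Adjust CN=75 to AMC I: 4.2·75/(10 − 0.058·75) → 315 ÷ (113/20) = 6300/113 ≈ 55.752
S = 1000/(6300/113) − 10 = 500/63 in ≈ 7.937 in
Ia = 0.2S: 0.2·7.937 = 1.587 in (exactly 100/63)
Excess rainfall: 8.770 − 1.587 = 7.183 in; P > Ia so Q > 0
Q = (45251/6300)²/((45251/6300) + 500/63) = (2047653001/39690000)/(95251/6300) = 2047653001/600081300 in ≈ 3.412 in

Q = 2047653001/600081300 in ≈ 3.412 in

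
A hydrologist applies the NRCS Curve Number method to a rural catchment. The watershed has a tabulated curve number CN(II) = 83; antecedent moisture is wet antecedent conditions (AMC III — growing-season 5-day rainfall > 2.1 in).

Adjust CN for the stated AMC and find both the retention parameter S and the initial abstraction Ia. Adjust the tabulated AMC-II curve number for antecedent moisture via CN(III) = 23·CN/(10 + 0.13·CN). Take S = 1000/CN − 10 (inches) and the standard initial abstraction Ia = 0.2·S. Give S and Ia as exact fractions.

S = 1700/1909 in ≈ 0.891 in; Ia = 340/1909 in ≈ 0.178 in

Adjust CN=83 to AMC III: 23·83/(10 + 0.13·83) → 1909 ÷ (2079/100) = 190900/2079 ≈ 91.823
Retention S: 1000/CN − 10 with CN=91.823 → S = 1700/1909 ≈ 0.891 in
Ia = 0.2·(1700/1909) = 340/1909 in ≈ 0.178 in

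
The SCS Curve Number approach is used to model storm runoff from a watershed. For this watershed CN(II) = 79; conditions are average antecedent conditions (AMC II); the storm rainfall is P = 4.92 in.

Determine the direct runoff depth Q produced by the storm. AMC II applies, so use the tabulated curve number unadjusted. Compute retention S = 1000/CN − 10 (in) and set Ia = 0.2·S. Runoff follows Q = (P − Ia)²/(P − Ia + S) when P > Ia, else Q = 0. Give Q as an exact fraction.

Q = 25038963/9162025 in ≈ 2.733 in

AMC II — tabulated CN = 79 applies directly.
Retention S: 1000/CN − 10 with CN=79.000 → S = 210/79 ≈ 2.658 in
Ia = 0.2S: 0.2·2.658 = 0.532 in (exactly 42/79)
P − Ia = 4.920 − 0.532 = 8667/1975 ≈ 4.388 in (> 0, runoff occurs)
Q = (8667/1975)²/((8667/1975) + 210/79) = (75116889/3900625)/(13917/1975) = 25038963/9162025 in ≈ 2.733 in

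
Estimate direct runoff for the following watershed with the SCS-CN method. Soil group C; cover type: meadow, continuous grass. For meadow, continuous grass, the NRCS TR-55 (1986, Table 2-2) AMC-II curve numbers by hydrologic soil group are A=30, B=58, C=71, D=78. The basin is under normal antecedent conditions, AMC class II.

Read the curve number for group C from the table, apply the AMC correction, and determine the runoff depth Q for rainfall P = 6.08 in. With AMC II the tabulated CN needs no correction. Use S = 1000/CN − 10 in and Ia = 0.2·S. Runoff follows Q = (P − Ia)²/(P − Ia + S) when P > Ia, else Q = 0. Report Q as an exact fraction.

NRCS table: meadow, continuous grass, soil group C → CN(II) = 71
Average conditions: CN = 71 (no AMC adjustment).
Max retention: S = 1000/71 − 10 = 290/71 in (≈ 4.085 in)
Ia = 0.2S: 0.2·4.085 = 0.817 in (exactly 58/71)
Since P=6.080 > Ia=0.817: effective rainfall P−Ia = 9342/1775 in
Runoff Q = (P−Ia)²/(P−Ia+S) = (5.263)²/(5.263+4.085) = 21818241/7362700 ≈ 2.963 in

Q = 21818241/7362700 in ≈ 2.963 in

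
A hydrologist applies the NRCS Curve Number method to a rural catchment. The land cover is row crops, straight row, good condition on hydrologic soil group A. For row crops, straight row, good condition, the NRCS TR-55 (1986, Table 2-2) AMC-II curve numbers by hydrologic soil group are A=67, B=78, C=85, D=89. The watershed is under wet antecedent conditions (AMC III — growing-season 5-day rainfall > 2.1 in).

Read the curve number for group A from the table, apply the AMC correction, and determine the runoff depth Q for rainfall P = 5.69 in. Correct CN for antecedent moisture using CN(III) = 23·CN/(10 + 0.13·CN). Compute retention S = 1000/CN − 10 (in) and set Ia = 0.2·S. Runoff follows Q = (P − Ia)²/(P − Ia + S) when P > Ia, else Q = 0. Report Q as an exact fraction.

NRCS table: row crops, straight row, good condition, soil group A → CN(II) = 67
Adjust CN=67 to AMC III: 23·67/(10 + 0.13·67) → 1541 ÷ (1871/100) = 154100/1871 ≈ 82.362
Retention S: 1000/CN − 10 with CN=82.362 → S = 3300/1541 ≈ 2.141 in
Initial abstraction Ia = S/5 = (3300/1541)/5 = 660/1541 ≈ 0.428 in
Excess rainfall: 5.690 − 0.428 = 5.262 in; P > Ia so Q > 0
Q: (810829/154100)² ÷ (1140829/154100) = 657443667241/175801748900 in (≈ 3.740 in)

Q = 657443667241/175801748900 in ≈ 3.740 in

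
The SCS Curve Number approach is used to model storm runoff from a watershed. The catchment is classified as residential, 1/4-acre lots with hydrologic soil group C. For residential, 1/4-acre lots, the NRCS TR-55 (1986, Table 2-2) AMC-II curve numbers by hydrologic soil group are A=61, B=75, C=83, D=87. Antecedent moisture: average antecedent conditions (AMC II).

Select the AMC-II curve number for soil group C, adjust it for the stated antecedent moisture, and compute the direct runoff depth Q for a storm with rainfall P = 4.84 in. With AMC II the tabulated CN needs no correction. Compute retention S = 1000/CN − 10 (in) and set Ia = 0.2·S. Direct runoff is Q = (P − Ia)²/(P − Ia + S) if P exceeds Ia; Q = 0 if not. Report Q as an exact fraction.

Q = 84511249/27894225 in ≈ 3.030 in

NRCS table: residential, 1/4-acre lots, soil group C → CN(II) = 83
Average conditions: CN = 83 (no AMC adjustment).
S = 1000/83 − 10 = 170/83 in ≈ 2.048 in
Ia = 0.2S: 0.2·2.048 = 0.410 in (exactly 34/83)
Excess rainfall: 4.840 − 0.410 = 4.430 in; P > Ia so Q > 0
Q = (9193/2075)²/((9193/2075) + 170/83) = (84511249/4305625)/(13443/2075) = 84511249/27894225 in ≈ 3.030 in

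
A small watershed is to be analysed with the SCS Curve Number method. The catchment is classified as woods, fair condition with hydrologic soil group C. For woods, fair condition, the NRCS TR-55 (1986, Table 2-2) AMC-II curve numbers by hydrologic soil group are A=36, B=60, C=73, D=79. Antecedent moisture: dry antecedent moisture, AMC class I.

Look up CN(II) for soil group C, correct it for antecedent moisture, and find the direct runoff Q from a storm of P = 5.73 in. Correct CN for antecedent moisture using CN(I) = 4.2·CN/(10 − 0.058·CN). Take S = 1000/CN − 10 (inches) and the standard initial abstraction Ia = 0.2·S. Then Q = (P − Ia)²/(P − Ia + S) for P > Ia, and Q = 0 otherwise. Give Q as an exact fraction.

Q = 13709685603/11119411100 in ≈ 1.233 in

NRCS table: woods, fair condition, soil group C → CN(II) = 73
CN(I) from CN(II)=73: (4.2·73)/(10 − 0.058·73) = 51100/961 ≈ 53.174
Max retention: S = 1000/(51100/961) − 10 = 4500/511 in (≈ 8.806 in)
Ia = 0.2·(4500/511) = 900/511 in ≈ 1.761 in
Excess rainfall: 5.730 − 1.761 = 3.969 in; P > Ia so Q > 0
Runoff Q = (P−Ia)²/(P−Ia+S) = (3.969)²/(3.969+8.806) = 13709685603/11119411100 ≈ 1.233 in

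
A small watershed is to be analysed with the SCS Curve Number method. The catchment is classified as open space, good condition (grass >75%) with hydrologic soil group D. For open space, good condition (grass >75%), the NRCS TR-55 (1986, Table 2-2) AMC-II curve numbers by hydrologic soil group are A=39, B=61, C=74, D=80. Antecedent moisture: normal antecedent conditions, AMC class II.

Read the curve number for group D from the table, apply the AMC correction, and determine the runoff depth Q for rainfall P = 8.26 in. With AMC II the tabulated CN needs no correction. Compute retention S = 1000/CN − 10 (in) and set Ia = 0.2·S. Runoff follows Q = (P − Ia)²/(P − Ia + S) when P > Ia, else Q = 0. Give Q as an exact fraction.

NRCS table: open space, good condition (grass >75%), soil group D → CN(II) = 80
Average conditions: CN = 80 (no AMC adjustment).
Max retention: S = 1000/80 − 10 = 5/2 in (≈ 2.500 in)
Ia = 0.2S: 0.2·2.500 = 0.500 in (exactly 1/2)
Excess rainfall: 8.260 − 0.500 = 7.760 in; P > Ia so Q > 0
Q = (194/25)²/((194/25) + 5/2) = (37636/625)/(513/50) = 75272/12825 in ≈ 5.869 in

Q = 75272/12825 in ≈ 5.869 in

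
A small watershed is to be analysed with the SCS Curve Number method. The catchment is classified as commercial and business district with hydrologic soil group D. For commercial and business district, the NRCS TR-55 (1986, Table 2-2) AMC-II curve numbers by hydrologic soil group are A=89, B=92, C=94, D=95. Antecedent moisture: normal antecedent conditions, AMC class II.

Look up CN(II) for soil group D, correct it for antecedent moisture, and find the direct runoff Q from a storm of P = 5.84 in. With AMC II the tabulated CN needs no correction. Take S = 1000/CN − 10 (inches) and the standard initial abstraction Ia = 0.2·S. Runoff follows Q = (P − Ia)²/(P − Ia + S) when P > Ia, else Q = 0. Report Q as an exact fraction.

NRCS table: commercial and business district, soil group D → CN(II) = 95
AMC II — tabulated CN = 95 applies directly.
Max retention: S = 1000/95 − 10 = 10/19 in (≈ 0.526 in)
Ia = 0.2S: 0.2·0.526 = 0.105 in (exactly 2/19)
Excess rainfall: 5.840 − 0.105 = 5.735 in; P > Ia so Q > 0
Q = (2724/475)²/((2724/475) + 10/19) = (7420176/225625)/(2974/475) = 3710088/706325 in ≈ 5.253 in

Q = 3710088/706325 in ≈ 5.253 in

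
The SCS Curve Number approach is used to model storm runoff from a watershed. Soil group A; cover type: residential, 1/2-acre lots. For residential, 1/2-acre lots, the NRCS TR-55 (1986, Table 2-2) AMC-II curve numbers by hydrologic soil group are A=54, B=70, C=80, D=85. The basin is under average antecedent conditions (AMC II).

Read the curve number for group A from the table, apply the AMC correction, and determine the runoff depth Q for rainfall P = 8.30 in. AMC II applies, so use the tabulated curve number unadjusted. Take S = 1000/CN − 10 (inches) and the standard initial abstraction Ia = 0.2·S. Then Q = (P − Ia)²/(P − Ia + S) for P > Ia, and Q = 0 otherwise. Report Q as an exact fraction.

Q = 3171961/1101870 in ≈ 2.879 in

NRCS table: residential, 1/2-acre lots, soil group A → CN(II) = 54
AMC II — tabulated CN = 54 applies directly.
S = 1000/54 − 10 = 230/27 in ≈ 8.519 in
Ia = 0.2S: 0.2·8.519 = 1.704 in (exactly 46/27)
Since P=8.300 > Ia=1.704: effective rainfall P−Ia = 1781/270 in
Q = (1781/270)²/((1781/270) + 230/27) = (3171961/72900)/(4081/270) = 3171961/1101870 in ≈ 2.879 in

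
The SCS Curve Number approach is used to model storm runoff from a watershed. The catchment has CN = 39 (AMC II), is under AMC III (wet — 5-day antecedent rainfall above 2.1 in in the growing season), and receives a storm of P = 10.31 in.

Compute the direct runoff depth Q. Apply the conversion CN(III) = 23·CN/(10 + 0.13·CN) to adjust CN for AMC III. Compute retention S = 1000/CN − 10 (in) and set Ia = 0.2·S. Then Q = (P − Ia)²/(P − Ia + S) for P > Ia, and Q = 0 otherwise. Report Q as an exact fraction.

Wet (AMC III): CN(III) = 23·39/(10 + 0.13·39) = 897/(1507/100) = 89700/1507 ≈ 59.522
Max retention: S = 1000/(89700/1507) − 10 = 6100/897 in (≈ 6.800 in)
Ia = 0.2·(6100/897) = 1220/897 in ≈ 1.360 in
P − Ia = 10.310 − 1.360 = 802807/89700 ≈ 8.950 in (> 0, runoff occurs)
Runoff Q = (P−Ia)²/(P−Ia+S) = (8.950)²/(8.950+6.800) = 644499079249/126728787900 ≈ 5.086 in

Q = 644499079249/126728787900 in ≈ 5.086 in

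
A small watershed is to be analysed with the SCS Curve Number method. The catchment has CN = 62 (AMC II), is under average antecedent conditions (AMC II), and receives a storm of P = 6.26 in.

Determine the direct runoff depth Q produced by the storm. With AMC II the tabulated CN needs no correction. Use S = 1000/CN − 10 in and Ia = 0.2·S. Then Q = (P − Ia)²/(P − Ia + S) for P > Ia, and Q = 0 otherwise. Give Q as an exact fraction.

Q = 60886809/26819650 in ≈ 2.270 in

AMC II — tabulated CN = 62 applies directly.
Max retention: S = 1000/62 − 10 = 190/31 in (≈ 6.129 in)
Ia = 0.2S: 0.2·6.129 = 1.226 in (exactly 38/31)
Excess rainfall: 6.260 − 1.226 = 5.034 in; P > Ia so Q > 0
Q: (7803/1550)² ÷ (17303/1550) = 60886809/26819650 in (≈ 2.270 in)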